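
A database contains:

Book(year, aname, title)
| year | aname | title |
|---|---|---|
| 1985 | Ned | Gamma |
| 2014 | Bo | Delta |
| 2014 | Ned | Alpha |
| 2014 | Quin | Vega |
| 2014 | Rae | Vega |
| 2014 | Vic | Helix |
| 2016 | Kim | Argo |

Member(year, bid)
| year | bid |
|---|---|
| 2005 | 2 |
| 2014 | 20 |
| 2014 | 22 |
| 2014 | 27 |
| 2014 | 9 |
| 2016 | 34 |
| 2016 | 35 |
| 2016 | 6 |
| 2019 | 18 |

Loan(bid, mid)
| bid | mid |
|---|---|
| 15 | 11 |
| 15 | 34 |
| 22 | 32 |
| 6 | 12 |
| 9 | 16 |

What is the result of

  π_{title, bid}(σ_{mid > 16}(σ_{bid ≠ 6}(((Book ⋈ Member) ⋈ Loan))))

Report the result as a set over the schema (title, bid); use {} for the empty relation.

Natural join on year: {(2014, Bo, Delta, 20), (2014, Bo, Delta, 22), (2014, Bo, Delta, 27), (2014, Bo, Delta, 9), (2014, Ned, Alpha, 20), (2014, Ned, Alpha, 22), (2014, Ned, Alpha, 27), (2014, Ned, Alpha, 9), (2014, Quin, Vega, 20), (2014, Quin, Vega, 22), (2014, Quin, Vega, 27), (2014, Quin, Vega, 9), (2014, Rae, Vega, 20), (2014, Rae, Vega, 22), (2014, Rae, Vega, 27), (2014, Rae, Vega, 9), (2014, Vic, Helix, 20), (2014, Vic, Helix, 22), (2014, Vic, Helix, 27), (2014, Vic, Helix, 9), (2016, Kim, Argo, 34), (2016, Kim, Argo, 35), (2016, Kim, Argo, 6)}
Natural join on bid: {(2014, Bo, Delta, 22, 32), (2014, Bo, Delta, 9, 16), (2014, Ned, Alpha, 22, 32), (2014, Ned, Alpha, 9, 16), (2014, Quin, Vega, 22, 32), (2014, Quin, Vega, 9, 16), (2014, Rae, Vega, 22, 32), (2014, Rae, Vega, 9, 16), (2014, Vic, Helix, 22, 32), (2014, Vic, Helix, 9, 16), (2016, Kim, Argo, 6, 12)}
σ[bid ≠ 6]: keep tuples satisfying bid ≠ 6 → {(2014, Bo, Delta, 22, 32), (2014, Bo, Delta, 9, 16), (2014, Ned, Alpha, 22, 32), (2014, Ned, Alpha, 9, 16), (2014, Quin, Vega, 22, 32), (2014, Quin, Vega, 9, 16), (2014, Rae, Vega, 22, 32), (2014, Rae, Vega, 9, 16), (2014, Vic, Helix, 22, 32), (2014, Vic, Helix, 9, 16)}
σ[mid > 16]: keep tuples satisfying mid > 16 → {(2014, Bo, Delta, 22, 32), (2014, Ned, Alpha, 22, 32), (2014, Quin, Vega, 22, 32), (2014, Rae, Vega, 22, 32), (2014, Vic, Helix, 22, 32)}
π[title, bid]: project onto (title, bid) (1 duplicate(s) eliminated) → {(Alpha, 22), (Delta, 22), (Helix, 22), (Vega, 22)}

{(Alpha, 22), (Delta, 22), (Helix, 22), (Vega, 22)}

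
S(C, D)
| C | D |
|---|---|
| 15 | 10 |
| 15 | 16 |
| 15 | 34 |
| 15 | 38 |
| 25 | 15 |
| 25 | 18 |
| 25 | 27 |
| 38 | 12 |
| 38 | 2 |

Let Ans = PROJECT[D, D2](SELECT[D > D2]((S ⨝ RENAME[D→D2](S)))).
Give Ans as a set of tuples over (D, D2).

{(12, 2), (16, 10), (18, 15), (27, 15), (27, 18), (34, 10), (34, 16), (38, 10), (38, 16), (38, 34)}

ρ[D→D2]: schema becomes (C, D2); tuples unchanged.
Natural join on C: {(15, 10, 10), (15, 10, 16), (15, 10, 34), (15, 10, 38), (15, 16, 10), (15, 16, 16), (15, 16, 34), (15, 16, 38), (15, 34, 10), (15, 34, 16), (15, 34, 34), (15, 34, 38), (15, 38, 10), (15, 38, 16), (15, 38, 34), (15, 38, 38), (25, 15, 15), (25, 15, 18), (25, 15, 27), (25, 18, 15), (25, 18, 18), (25, 18, 27), (25, 27, 15), (25, 27, 18), (25, 27, 27), (38, 12, 12), (38, 12, 2), (38, 2, 12), (38, 2, 2)}
Filtering on D > D2 leaves {(15, 16, 10), (15, 34, 10), (15, 34, 16), (15, 38, 10), (15, 38, 16), (15, 38, 34), (25, 18, 15), (25, 27, 15), (25, 27, 18), (38, 12, 2)}.
Projecting to D, D2: {(12, 2), (16, 10), (18, 15), (27, 15), (27, 18), (34, 10), (34, 16), (38, 10), (38, 16), (38, 34)}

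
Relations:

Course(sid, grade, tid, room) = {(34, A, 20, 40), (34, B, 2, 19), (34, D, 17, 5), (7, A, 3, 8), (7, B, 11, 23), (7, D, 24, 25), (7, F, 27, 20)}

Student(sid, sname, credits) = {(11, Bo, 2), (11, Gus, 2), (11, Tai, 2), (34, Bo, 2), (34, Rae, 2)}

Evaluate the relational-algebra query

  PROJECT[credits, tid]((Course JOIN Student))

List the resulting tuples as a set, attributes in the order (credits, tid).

{(2, 17), (2, 2), (2, 20)}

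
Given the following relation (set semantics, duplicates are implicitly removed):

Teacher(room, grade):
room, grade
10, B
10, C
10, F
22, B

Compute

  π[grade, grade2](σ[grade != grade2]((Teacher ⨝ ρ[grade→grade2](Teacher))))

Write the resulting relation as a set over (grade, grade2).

{(B, C), (B, F), (C, B), (C, F), (F, B), (F, C)}

ρ[grade→grade2]: schema becomes (room, grade2); tuples unchanged.
Natural join on room: {(10, B, B), (10, B, C), (10, B, F), (10, C, B), (10, C, C), (10, C, F), (10, F, B), (10, F, C), (10, F, F), (22, B, B)}
Apply σ_{grade != grade2}; surviving tuples: {(10, B, C), (10, B, F), (10, C, B), (10, C, F), (10, F, B), (10, F, C)}
π_{grade, grade2} gives {(B, C), (B, F), (C, B), (C, F), (F, B), (F, C)}.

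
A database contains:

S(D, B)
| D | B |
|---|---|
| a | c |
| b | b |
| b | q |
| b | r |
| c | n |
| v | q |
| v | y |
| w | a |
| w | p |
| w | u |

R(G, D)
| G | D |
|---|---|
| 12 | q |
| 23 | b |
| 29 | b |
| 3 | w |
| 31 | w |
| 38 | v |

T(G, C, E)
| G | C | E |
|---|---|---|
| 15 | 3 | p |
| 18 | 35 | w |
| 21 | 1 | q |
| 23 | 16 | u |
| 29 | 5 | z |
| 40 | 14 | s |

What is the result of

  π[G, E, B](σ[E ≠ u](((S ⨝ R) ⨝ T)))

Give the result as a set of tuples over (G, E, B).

{(29, z, b), (29, z, q), (29, z, r)}

Joining S and R on D yields {(b, b, 23), (b, b, 29), (b, q, 23), (b, q, 29), (b, r, 23), (b, r, 29), (v, q, 38), (v, y, 38), (w, a, 3), (w, a, 31), (w, p, 3), (w, p, 31), (w, u, 3), (w, u, 31)}.
Joining (S ⨝ R) and T on G yields {(b, b, 23, 16, u), (b, b, 29, 5, z), (b, q, 23, 16, u), (b, q, 29, 5, z), (b, r, 23, 16, u), (b, r, 29, 5, z)}.
Apply σ_{E ≠ u}; surviving tuples: {(b, b, 29, 5, z), (b, q, 29, 5, z), (b, r, 29, 5, z)}
π_{G, E, B} gives {(29, z, b), (29, z, q), (29, z, r)}.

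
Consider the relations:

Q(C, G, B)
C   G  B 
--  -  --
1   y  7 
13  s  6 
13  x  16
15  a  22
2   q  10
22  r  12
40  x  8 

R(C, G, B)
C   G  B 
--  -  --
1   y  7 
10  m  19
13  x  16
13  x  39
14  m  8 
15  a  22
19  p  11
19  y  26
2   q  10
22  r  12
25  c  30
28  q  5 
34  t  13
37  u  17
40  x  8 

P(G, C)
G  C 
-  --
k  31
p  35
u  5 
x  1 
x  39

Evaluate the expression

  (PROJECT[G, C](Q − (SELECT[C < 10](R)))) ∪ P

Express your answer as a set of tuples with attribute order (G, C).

σ[C < 10]: keep tuples satisfying C < 10 → {(1, y, 7), (2, q, 10)}
Difference: {(1, y, 7), (13, s, 6), (13, x, 16), (15, a, 22), (2, q, 10), (22, r, 12), (40, x, 8)} with {(1, y, 7), (2, q, 10)} → {(13, s, 6), (13, x, 16), (15, a, 22), (22, r, 12), (40, x, 8)}
π[G, C]: project onto (G, C) → {(a, 15), (r, 22), (s, 13), (x, 13), (x, 40)}
Union: {(a, 15), (r, 22), (s, 13), (x, 13), (x, 40)} with {(k, 31), (p, 35), (u, 5), (x, 1), (x, 39)} → {(a, 15), (k, 31), (p, 35), (r, 22), (s, 13), (u, 5), (x, 1), (x, 13), (x, 39), (x, 40)}

{(a, 15), (k, 31), (p, 35), (r, 22), (s, 13), (u, 5), (x, 1), (x, 13), (x, 39), (x, 40)}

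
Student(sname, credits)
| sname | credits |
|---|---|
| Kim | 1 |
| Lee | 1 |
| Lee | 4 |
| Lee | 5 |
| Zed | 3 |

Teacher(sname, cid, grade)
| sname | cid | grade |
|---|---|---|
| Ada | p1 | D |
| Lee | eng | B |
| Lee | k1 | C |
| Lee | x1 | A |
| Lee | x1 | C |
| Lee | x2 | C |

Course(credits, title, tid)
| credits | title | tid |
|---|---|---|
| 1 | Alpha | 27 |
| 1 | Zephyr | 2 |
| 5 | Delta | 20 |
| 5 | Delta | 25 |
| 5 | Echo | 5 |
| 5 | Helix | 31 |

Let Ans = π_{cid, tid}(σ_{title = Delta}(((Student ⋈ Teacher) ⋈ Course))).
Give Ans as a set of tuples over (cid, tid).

Student ⋈ Teacher (natural join on sname): {(Lee, 1, eng, B), (Lee, 1, k1, C), (Lee, 1, x1, A), (Lee, 1, x1, C), (Lee, 1, x2, C), (Lee, 4, eng, B), (Lee, 4, k1, C), (Lee, 4, x1, A), (Lee, 4, x1, C), (Lee, 4, x2, C), (Lee, 5, eng, B), (Lee, 5, k1, C), (Lee, 5, x1, A), (Lee, 5, x1, C), (Lee, 5, x2, C)}
(Student ⋈ Teacher) ⋈ Course (natural join on credits): {(Lee, 1, eng, B, Alpha, 27), (Lee, 1, eng, B, Zephyr, 2), (Lee, 1, k1, C, Alpha, 27), (Lee, 1, k1, C, Zephyr, 2), (Lee, 1, x1, A, Alpha, 27), (Lee, 1, x1, A, Zephyr, 2), (Lee, 1, x1, C, Alpha, 27), (Lee, 1, x1, C, Zephyr, 2), (Lee, 1, x2, C, Alpha, 27), (Lee, 1, x2, C, Zephyr, 2), (Lee, 5, eng, B, Delta, 20), (Lee, 5, eng, B, Delta, 25), (Lee, 5, eng, B, Echo, 5), (Lee, 5, eng, B, Helix, 31), (Lee, 5, k1, C, Delta, 20), (Lee, 5, k1, C, Delta, 25), (Lee, 5, k1, C, Echo, 5), (Lee, 5, k1, C, Helix, 31), (Lee, 5, x1, A, Delta, 20), (Lee, 5, x1, A, Delta, 25), (Lee, 5, x1, A, Echo, 5), (Lee, 5, x1, A, Helix, 31), (Lee, 5, x1, C, Delta, 20), (Lee, 5, x1, C, Delta, 25), (Lee, 5, x1, C, Echo, 5), (Lee, 5, x1, C, Helix, 31), (Lee, 5, x2, C, Delta, 20), (Lee, 5, x2, C, Delta, 25), (Lee, 5, x2, C, Echo, 5), (Lee, 5, x2, C, Helix, 31)}
σ[title = Delta]: keep tuples satisfying title = Delta → {(Lee, 5, eng, B, Delta, 20), (Lee, 5, eng, B, Delta, 25), (Lee, 5, k1, C, Delta, 20), (Lee, 5, k1, C, Delta, 25), (Lee, 5, x1, A, Delta, 20), (Lee, 5, x1, A, Delta, 25), (Lee, 5, x1, C, Delta, 20), (Lee, 5, x1, C, Delta, 25), (Lee, 5, x2, C, Delta, 20), (Lee, 5, x2, C, Delta, 25)}
Projecting to cid, tid (2 duplicate(s) eliminated): {(eng, 20), (eng, 25), (k1, 20), (k1, 25), (x1, 20), (x1, 25), (x2, 20), (x2, 25)}

{(eng, 20), (eng, 25), (k1, 20), (k1, 25), (x1, 20), (x1, 25), (x2, 20), (x2, 25)}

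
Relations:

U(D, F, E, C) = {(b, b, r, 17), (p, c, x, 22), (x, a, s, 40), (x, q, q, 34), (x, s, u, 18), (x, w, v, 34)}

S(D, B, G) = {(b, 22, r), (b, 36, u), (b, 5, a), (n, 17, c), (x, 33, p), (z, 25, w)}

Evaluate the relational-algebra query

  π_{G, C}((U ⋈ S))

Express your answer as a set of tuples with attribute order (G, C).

Joining U and S on D yields {(b, b, r, 17, 22, r), (b, b, r, 17, 36, u), (b, b, r, 17, 5, a), (x, a, s, 40, 33, p), (x, q, q, 34, 33, p), (x, s, u, 18, 33, p), (x, w, v, 34, 33, p)}.
Keep only column(s) G, C (1 duplicate(s) eliminated): {(a, 17), (p, 18), (p, 34), (p, 40), (r, 17), (u, 17)}

{(a, 17), (p, 18), (p, 34), (p, 40), (r, 17), (u, 17)}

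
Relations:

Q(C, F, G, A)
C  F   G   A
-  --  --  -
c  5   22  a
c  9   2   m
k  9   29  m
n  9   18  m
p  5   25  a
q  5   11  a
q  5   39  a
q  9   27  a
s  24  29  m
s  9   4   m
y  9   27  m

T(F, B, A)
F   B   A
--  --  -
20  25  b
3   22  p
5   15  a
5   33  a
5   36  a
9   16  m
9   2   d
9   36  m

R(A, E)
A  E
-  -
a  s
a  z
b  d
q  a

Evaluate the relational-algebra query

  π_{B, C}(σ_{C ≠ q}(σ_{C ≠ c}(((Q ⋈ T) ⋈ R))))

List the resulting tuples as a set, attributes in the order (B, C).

{(15, p), (33, p), (36, p)}

Q ⋈ T (natural join on F, A): {(c, 5, 22, a, 15), (c, 5, 22, a, 33), (c, 5, 22, a, 36), (c, 9, 2, m, 16), (c, 9, 2, m, 36), (k, 9, 29, m, 16), (k, 9, 29, m, 36), (n, 9, 18, m, 16), (n, 9, 18, m, 36), (p, 5, 25, a, 15), (p, 5, 25, a, 33), (p, 5, 25, a, 36), (q, 5, 11, a, 15), (q, 5, 11, a, 33), (q, 5, 11, a, 36), (q, 5, 39, a, 15), (q, 5, 39, a, 33), (q, 5, 39, a, 36), (s, 9, 4, m, 16), (s, 9, 4, m, 36), (y, 9, 27, m, 16), (y, 9, 27, m, 36)}
(Q ⋈ T) ⋈ R (natural join on A): {(c, 5, 22, a, 15, s), (c, 5, 22, a, 15, z), (c, 5, 22, a, 33, s), (c, 5, 22, a, 33, z), (c, 5, 22, a, 36, s), (c, 5, 22, a, 36, z), (p, 5, 25, a, 15, s), (p, 5, 25, a, 15, z), (p, 5, 25, a, 33, s), (p, 5, 25, a, 33, z), (p, 5, 25, a, 36, s), (p, 5, 25, a, 36, z), (q, 5, 11, a, 15, s), (q, 5, 11, a, 15, z), (q, 5, 11, a, 33, s), (q, 5, 11, a, 33, z), (q, 5, 11, a, 36, s), (q, 5, 11, a, 36, z), (q, 5, 39, a, 15, s), (q, 5, 39, a, 15, z), (q, 5, 39, a, 33, s), (q, 5, 39, a, 33, z), (q, 5, 39, a, 36, s), (q, 5, 39, a, 36, z)}
Apply σ_{C ≠ c}; surviving tuples: {(p, 5, 25, a, 15, s), (p, 5, 25, a, 15, z), (p, 5, 25, a, 33, s), (p, 5, 25, a, 33, z), (p, 5, 25, a, 36, s), (p, 5, 25, a, 36, z), (q, 5, 11, a, 15, s), (q, 5, 11, a, 15, z), (q, 5, 11, a, 33, s), (q, 5, 11, a, 33, z), (q, 5, 11, a, 36, s), (q, 5, 11, a, 36, z), (q, 5, 39, a, 15, s), (q, 5, 39, a, 15, z), (q, 5, 39, a, 33, s), (q, 5, 39, a, 33, z), (q, 5, 39, a, 36, s), (q, 5, 39, a, 36, z)}
Apply σ_{C ≠ q}; surviving tuples: {(p, 5, 25, a, 15, s), (p, 5, 25, a, 15, z), (p, 5, 25, a, 33, s), (p, 5, 25, a, 33, z), (p, 5, 25, a, 36, s), (p, 5, 25, a, 36, z)}
π[B, C]: project onto (B, C) (3 duplicate(s) eliminated) → {(15, p), (33, p), (36, p)}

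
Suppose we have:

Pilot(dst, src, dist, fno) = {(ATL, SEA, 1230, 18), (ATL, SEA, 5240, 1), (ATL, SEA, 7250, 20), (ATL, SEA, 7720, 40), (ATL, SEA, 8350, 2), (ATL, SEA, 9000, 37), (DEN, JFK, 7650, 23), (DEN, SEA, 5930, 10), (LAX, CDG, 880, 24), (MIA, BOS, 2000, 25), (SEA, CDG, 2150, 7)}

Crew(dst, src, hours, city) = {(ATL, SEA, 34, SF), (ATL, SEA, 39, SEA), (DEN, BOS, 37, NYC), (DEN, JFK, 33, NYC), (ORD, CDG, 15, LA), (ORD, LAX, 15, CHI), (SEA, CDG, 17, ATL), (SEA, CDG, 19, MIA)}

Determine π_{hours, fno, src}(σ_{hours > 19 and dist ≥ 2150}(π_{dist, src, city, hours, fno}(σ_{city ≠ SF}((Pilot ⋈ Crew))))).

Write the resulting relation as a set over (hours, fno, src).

{(33, 23, JFK), (39, 1, SEA), (39, 2, SEA), (39, 20, SEA), (39, 37, SEA), (39, 40, SEA)}

Joining Pilot and Crew on dst, src yields {(ATL, SEA, 1230, 18, 34, SF), (ATL, SEA, 1230, 18, 39, SEA), (ATL, SEA, 5240, 1, 34, SF), (ATL, SEA, 5240, 1, 39, SEA), (ATL, SEA, 7250, 20, 34, SF), (ATL, SEA, 7250, 20, 39, SEA), (ATL, SEA, 7720, 40, 34, SF), (ATL, SEA, 7720, 40, 39, SEA), (ATL, SEA, 8350, 2, 34, SF), (ATL, SEA, 8350, 2, 39, SEA), (ATL, SEA, 9000, 37, 34, SF), (ATL, SEA, 9000, 37, 39, SEA), (DEN, JFK, 7650, 23, 33, NYC), (SEA, CDG, 2150, 7, 17, ATL), (SEA, CDG, 2150, 7, 19, MIA)}.
σ[city ≠ SF]: keep tuples satisfying city ≠ SF → {(ATL, SEA, 1230, 18, 39, SEA), (ATL, SEA, 5240, 1, 39, SEA), (ATL, SEA, 7250, 20, 39, SEA), (ATL, SEA, 7720, 40, 39, SEA), (ATL, SEA, 8350, 2, 39, SEA), (ATL, SEA, 9000, 37, 39, SEA), (DEN, JFK, 7650, 23, 33, NYC), (SEA, CDG, 2150, 7, 17, ATL), (SEA, CDG, 2150, 7, 19, MIA)}
Keep only column(s) dist, src, city, hours, fno: {(1230, SEA, SEA, 39, 18), (2150, CDG, ATL, 17, 7), (2150, CDG, MIA, 19, 7), (5240, SEA, SEA, 39, 1), (7250, SEA, SEA, 39, 20), (7650, JFK, NYC, 33, 23), (7720, SEA, SEA, 39, 40), (8350, SEA, SEA, 39, 2), (9000, SEA, SEA, 39, 37)}
σ[hours > 19 and dist ≥ 2150]: keep tuples satisfying hours > 19 and dist ≥ 2150 → {(5240, SEA, SEA, 39, 1), (7250, SEA, SEA, 39, 20), (7650, JFK, NYC, 33, 23), (7720, SEA, SEA, 39, 40), (8350, SEA, SEA, 39, 2), (9000, SEA, SEA, 39, 37)}
Keep only column(s) hours, fno, src: {(33, 23, JFK), (39, 1, SEA), (39, 2, SEA), (39, 20, SEA), (39, 37, SEA), (39, 40, SEA)}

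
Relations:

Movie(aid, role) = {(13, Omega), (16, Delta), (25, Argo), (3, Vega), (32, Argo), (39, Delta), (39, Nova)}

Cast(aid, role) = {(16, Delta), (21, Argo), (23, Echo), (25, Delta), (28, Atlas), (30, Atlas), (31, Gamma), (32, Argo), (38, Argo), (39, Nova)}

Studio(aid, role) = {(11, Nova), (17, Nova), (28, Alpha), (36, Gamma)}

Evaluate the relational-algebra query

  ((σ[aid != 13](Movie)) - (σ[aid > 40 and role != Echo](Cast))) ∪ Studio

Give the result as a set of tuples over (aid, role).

Selection aid != 13: {(16, Delta), (25, Argo), (3, Vega), (32, Argo), (39, Delta), (39, Nova)}
Selection aid > 40 and role != Echo: {}
Set difference of the two operands is {(16, Delta), (25, Argo), (3, Vega), (32, Argo), (39, Delta), (39, Nova)}.
Set union of the two operands is {(11, Nova), (16, Delta), (17, Nova), (25, Argo), (28, Alpha), (3, Vega), (32, Argo), (36, Gamma), (39, Delta), (39, Nova)}.

{(11, Nova), (16, Delta), (17, Nova), (25, Argo), (28, Alpha), (3, Vega), (32, Argo), (36, Gamma), (39, Delta), (39, Nova)}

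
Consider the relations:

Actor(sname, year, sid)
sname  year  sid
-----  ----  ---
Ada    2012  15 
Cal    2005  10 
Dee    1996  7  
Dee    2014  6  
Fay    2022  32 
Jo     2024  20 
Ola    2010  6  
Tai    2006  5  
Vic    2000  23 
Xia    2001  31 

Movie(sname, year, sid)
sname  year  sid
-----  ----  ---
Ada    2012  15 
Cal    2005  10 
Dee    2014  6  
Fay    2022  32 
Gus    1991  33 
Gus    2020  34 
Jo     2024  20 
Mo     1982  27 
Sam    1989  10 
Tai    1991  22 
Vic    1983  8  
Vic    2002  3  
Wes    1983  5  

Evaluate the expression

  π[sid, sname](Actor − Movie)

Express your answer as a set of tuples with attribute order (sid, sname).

{(23, Vic), (31, Xia), (5, Tai), (6, Ola), (7, Dee)}

Set difference of the two operands is {(Dee, 1996, 7), (Ola, 2010, 6), (Tai, 2006, 5), (Vic, 2000, 23), (Xia, 2001, 31)}.
Projecting to sid, sname: {(23, Vic), (31, Xia), (5, Tai), (6, Ola), (7, Dee)}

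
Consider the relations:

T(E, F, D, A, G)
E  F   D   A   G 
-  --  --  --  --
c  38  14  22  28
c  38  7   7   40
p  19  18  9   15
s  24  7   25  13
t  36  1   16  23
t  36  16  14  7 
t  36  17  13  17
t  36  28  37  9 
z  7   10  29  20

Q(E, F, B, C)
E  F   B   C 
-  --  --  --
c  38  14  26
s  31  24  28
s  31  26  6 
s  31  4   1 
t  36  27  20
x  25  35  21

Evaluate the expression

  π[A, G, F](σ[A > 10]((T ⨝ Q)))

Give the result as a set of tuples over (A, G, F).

Joining T and Q on E, F yields {(c, 38, 14, 22, 28, 14, 26), (c, 38, 7, 7, 40, 14, 26), (t, 36, 1, 16, 23, 27, 20), (t, 36, 16, 14, 7, 27, 20), (t, 36, 17, 13, 17, 27, 20), (t, 36, 28, 37, 9, 27, 20)}.
σ[A > 10]: keep tuples satisfying A > 10 → {(c, 38, 14, 22, 28, 14, 26), (t, 36, 1, 16, 23, 27, 20), (t, 36, 16, 14, 7, 27, 20), (t, 36, 17, 13, 17, 27, 20), (t, 36, 28, 37, 9, 27, 20)}
Projecting to A, G, F: {(13, 17, 36), (14, 7, 36), (16, 23, 36), (22, 28, 38), (37, 9, 36)}

{(13, 17, 36), (14, 7, 36), (16, 23, 36), (22, 28, 38), (37, 9, 36)}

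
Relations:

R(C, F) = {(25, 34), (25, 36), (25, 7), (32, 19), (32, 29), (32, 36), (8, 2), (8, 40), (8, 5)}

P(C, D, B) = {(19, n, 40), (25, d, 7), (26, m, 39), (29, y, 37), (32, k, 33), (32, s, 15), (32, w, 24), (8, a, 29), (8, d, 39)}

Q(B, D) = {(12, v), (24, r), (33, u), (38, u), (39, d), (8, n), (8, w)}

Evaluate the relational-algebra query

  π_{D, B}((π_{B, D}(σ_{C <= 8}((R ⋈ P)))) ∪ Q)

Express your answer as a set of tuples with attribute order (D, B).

Joining R and P on C yields {(25, 34, d, 7), (25, 36, d, 7), (25, 7, d, 7), (32, 19, k, 33), (32, 19, s, 15), (32, 19, w, 24), (32, 29, k, 33), (32, 29, s, 15), (32, 29, w, 24), (32, 36, k, 33), (32, 36, s, 15), (32, 36, w, 24), (8, 2, a, 29), (8, 2, d, 39), (8, 40, a, 29), (8, 40, d, 39), (8, 5, a, 29), (8, 5, d, 39)}.
σ[C <= 8]: keep tuples satisfying C <= 8 → {(8, 2, a, 29), (8, 2, d, 39), (8, 40, a, 29), (8, 40, d, 39), (8, 5, a, 29), (8, 5, d, 39)}
Keep only column(s) B, D (4 duplicate(s) eliminated): {(29, a), (39, d)}
Set union of the two operands is {(12, v), (24, r), (29, a), (33, u), (38, u), (39, d), (8, n), (8, w)}.
Keep only column(s) D, B: {(a, 29), (d, 39), (n, 8), (r, 24), (u, 33), (u, 38), (v, 12), (w, 8)}

{(a, 29), (d, 39), (n, 8), (r, 24), (u, 33), (u, 38), (v, 12), (w, 8)}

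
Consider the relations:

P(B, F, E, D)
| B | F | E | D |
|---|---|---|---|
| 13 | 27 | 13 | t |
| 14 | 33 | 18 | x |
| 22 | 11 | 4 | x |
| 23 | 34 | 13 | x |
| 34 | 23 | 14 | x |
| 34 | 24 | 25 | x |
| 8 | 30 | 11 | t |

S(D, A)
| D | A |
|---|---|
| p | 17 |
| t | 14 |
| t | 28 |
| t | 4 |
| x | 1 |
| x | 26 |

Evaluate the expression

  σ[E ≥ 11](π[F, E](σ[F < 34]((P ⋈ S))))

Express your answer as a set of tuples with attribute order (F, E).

{(23, 14), (24, 25), (27, 13), (30, 11), (33, 18)}

Joining P and S on D yields {(13, 27, 13, t, 14), (13, 27, 13, t, 28), (13, 27, 13, t, 4), (14, 33, 18, x, 1), (14, 33, 18, x, 26), (22, 11, 4, x, 1), (22, 11, 4, x, 26), (23, 34, 13, x, 1), (23, 34, 13, x, 26), (34, 23, 14, x, 1), (34, 23, 14, x, 26), (34, 24, 25, x, 1), (34, 24, 25, x, 26), (8, 30, 11, t, 14), (8, 30, 11, t, 28), (8, 30, 11, t, 4)}.
Selection F < 34: {(13, 27, 13, t, 14), (13, 27, 13, t, 28), (13, 27, 13, t, 4), (14, 33, 18, x, 1), (14, 33, 18, x, 26), (22, 11, 4, x, 1), (22, 11, 4, x, 26), (34, 23, 14, x, 1), (34, 23, 14, x, 26), (34, 24, 25, x, 1), (34, 24, 25, x, 26), (8, 30, 11, t, 14), (8, 30, 11, t, 28), (8, 30, 11, t, 4)}
Keep only column(s) F, E (8 duplicate(s) eliminated): {(11, 4), (23, 14), (24, 25), (27, 13), (30, 11), (33, 18)}
Selection E ≥ 11: {(23, 14), (24, 25), (27, 13), (30, 11), (33, 18)}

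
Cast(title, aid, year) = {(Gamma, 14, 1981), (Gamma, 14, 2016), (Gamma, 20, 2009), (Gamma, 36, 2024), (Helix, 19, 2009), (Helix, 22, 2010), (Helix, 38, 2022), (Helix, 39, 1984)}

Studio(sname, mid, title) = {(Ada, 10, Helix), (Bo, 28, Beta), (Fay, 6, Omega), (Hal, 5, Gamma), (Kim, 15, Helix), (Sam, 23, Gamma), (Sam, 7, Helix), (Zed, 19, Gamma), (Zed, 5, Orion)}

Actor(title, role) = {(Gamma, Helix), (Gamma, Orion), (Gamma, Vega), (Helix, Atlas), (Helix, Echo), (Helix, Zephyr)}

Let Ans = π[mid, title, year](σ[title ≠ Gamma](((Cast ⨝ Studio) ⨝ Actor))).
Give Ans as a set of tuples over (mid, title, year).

{(10, Helix, 1984), (10, Helix, 2009), (10, Helix, 2010), (10, Helix, 2022), (15, Helix, 1984), (15, Helix, 2009), (15, Helix, 2010), (15, Helix, 2022), (7, Helix, 1984), (7, Helix, 2009), (7, Helix, 2010), (7, Helix, 2022)}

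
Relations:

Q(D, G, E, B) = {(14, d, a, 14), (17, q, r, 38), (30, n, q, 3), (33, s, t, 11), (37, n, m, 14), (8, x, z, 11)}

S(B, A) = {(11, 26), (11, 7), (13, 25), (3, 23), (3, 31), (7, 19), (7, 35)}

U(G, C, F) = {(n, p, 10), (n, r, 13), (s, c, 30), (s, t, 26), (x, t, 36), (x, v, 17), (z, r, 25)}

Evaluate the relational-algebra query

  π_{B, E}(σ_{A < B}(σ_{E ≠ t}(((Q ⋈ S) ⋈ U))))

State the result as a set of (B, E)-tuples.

Joining Q and S on B yields {(30, n, q, 3, 23), (30, n, q, 3, 31), (33, s, t, 11, 26), (33, s, t, 11, 7), (8, x, z, 11, 26), (8, x, z, 11, 7)}.
Joining (Q ⋈ S) and U on G yields {(30, n, q, 3, 23, p, 10), (30, n, q, 3, 23, r, 13), (30, n, q, 3, 31, p, 10), (30, n, q, 3, 31, r, 13), (33, s, t, 11, 26, c, 30), (33, s, t, 11, 26, t, 26), (33, s, t, 11, 7, c, 30), (33, s, t, 11, 7, t, 26), (8, x, z, 11, 26, t, 36), (8, x, z, 11, 26, v, 17), (8, x, z, 11, 7, t, 36), (8, x, z, 11, 7, v, 17)}.
σ[E ≠ t]: keep tuples satisfying E ≠ t → {(30, n, q, 3, 23, p, 10), (30, n, q, 3, 23, r, 13), (30, n, q, 3, 31, p, 10), (30, n, q, 3, 31, r, 13), (8, x, z, 11, 26, t, 36), (8, x, z, 11, 26, v, 17), (8, x, z, 11, 7, t, 36), (8, x, z, 11, 7, v, 17)}
σ[A < B]: keep tuples satisfying A < B → {(8, x, z, 11, 7, t, 36), (8, x, z, 11, 7, v, 17)}
Keep only column(s) B, E (1 duplicate(s) eliminated): {(11, z)}

{(11, z)}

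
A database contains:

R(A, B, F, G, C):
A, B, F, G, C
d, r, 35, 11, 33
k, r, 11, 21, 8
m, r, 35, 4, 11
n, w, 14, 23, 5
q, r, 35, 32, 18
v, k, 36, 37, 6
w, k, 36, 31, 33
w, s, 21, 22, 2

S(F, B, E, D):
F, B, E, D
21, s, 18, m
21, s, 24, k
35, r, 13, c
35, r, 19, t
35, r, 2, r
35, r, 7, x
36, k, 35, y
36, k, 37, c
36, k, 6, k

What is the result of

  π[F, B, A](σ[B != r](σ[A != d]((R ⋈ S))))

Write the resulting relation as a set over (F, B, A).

{(21, s, w), (36, k, v), (36, k, w)}

R ⋈ S (natural join on B, F): {(d, r, 35, 11, 33, 13, c), (d, r, 35, 11, 33, 19, t), (d, r, 35, 11, 33, 2, r), (d, r, 35, 11, 33, 7, x), (m, r, 35, 4, 11, 13, c), (m, r, 35, 4, 11, 19, t), (m, r, 35, 4, 11, 2, r), (m, r, 35, 4, 11, 7, x), (q, r, 35, 32, 18, 13, c), (q, r, 35, 32, 18, 19, t), (q, r, 35, 32, 18, 2, r), (q, r, 35, 32, 18, 7, x), (v, k, 36, 37, 6, 35, y), (v, k, 36, 37, 6, 37, c), (v, k, 36, 37, 6, 6, k), (w, k, 36, 31, 33, 35, y), (w, k, 36, 31, 33, 37, c), (w, k, 36, 31, 33, 6, k), (w, s, 21, 22, 2, 18, m), (w, s, 21, 22, 2, 24, k)}
Filtering on A != d leaves {(m, r, 35, 4, 11, 13, c), (m, r, 35, 4, 11, 19, t), (m, r, 35, 4, 11, 2, r), (m, r, 35, 4, 11, 7, x), (q, r, 35, 32, 18, 13, c), (q, r, 35, 32, 18, 19, t), (q, r, 35, 32, 18, 2, r), (q, r, 35, 32, 18, 7, x), (v, k, 36, 37, 6, 35, y), (v, k, 36, 37, 6, 37, c), (v, k, 36, 37, 6, 6, k), (w, k, 36, 31, 33, 35, y), (w, k, 36, 31, 33, 37, c), (w, k, 36, 31, 33, 6, k), (w, s, 21, 22, 2, 18, m), (w, s, 21, 22, 2, 24, k)}.
Filtering on B != r leaves {(v, k, 36, 37, 6, 35, y), (v, k, 36, 37, 6, 37, c), (v, k, 36, 37, 6, 6, k), (w, k, 36, 31, 33, 35, y), (w, k, 36, 31, 33, 37, c), (w, k, 36, 31, 33, 6, k), (w, s, 21, 22, 2, 18, m), (w, s, 21, 22, 2, 24, k)}.
Keep only column(s) F, B, A (5 duplicate(s) eliminated): {(21, s, w), (36, k, v), (36, k, w)}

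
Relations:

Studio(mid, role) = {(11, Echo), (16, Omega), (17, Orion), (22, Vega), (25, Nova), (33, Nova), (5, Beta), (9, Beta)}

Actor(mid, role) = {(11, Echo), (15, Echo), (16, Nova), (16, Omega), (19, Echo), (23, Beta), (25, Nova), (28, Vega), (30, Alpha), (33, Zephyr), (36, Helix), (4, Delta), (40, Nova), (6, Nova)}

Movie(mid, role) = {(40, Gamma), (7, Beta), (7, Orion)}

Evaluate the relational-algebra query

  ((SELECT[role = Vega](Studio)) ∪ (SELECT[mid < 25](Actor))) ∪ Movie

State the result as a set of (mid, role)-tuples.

Apply σ_{role = Vega}; surviving tuples: {(22, Vega)}
Apply σ_{mid < 25}; surviving tuples: {(11, Echo), (15, Echo), (16, Nova), (16, Omega), (19, Echo), (23, Beta), (4, Delta), (6, Nova)}
Taking the union: {(11, Echo), (15, Echo), (16, Nova), (16, Omega), (19, Echo), (22, Vega), (23, Beta), (4, Delta), (6, Nova)}
Taking the union: {(11, Echo), (15, Echo), (16, Nova), (16, Omega), (19, Echo), (22, Vega), (23, Beta), (4, Delta), (40, Gamma), (6, Nova), (7, Beta), (7, Orion)}

{(11, Echo), (15, Echo), (16, Nova), (16, Omega), (19, Echo), (22, Vega), (23, Beta), (4, Delta), (40, Gamma), (6, Nova), (7, Beta), (7, Orion)}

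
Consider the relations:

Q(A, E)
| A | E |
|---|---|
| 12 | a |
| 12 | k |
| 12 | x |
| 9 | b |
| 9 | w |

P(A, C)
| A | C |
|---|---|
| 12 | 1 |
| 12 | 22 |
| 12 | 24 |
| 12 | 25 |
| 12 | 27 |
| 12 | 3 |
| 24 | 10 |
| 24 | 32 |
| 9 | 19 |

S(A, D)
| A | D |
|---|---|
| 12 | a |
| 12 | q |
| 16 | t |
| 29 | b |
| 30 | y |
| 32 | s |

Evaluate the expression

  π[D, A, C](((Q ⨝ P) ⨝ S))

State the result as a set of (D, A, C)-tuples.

Natural join on A: {(12, a, 1), (12, a, 22), (12, a, 24), (12, a, 25), (12, a, 27), (12, a, 3), (12, k, 1), (12, k, 22), (12, k, 24), (12, k, 25), (12, k, 27), (12, k, 3), (12, x, 1), (12, x, 22), (12, x, 24), (12, x, 25), (12, x, 27), (12, x, 3), (9, b, 19), (9, w, 19)}
Natural join on A: {(12, a, 1, a), (12, a, 1, q), (12, a, 22, a), (12, a, 22, q), (12, a, 24, a), (12, a, 24, q), (12, a, 25, a), (12, a, 25, q), (12, a, 27, a), (12, a, 27, q), (12, a, 3, a), (12, a, 3, q), (12, k, 1, a), (12, k, 1, q), (12, k, 22, a), (12, k, 22, q), (12, k, 24, a), (12, k, 24, q), (12, k, 25, a), (12, k, 25, q), (12, k, 27, a), (12, k, 27, q), (12, k, 3, a), (12, k, 3, q), (12, x, 1, a), (12, x, 1, q), (12, x, 22, a), (12, x, 22, q), (12, x, 24, a), (12, x, 24, q), (12, x, 25, a), (12, x, 25, q), (12, x, 27, a), (12, x, 27, q), (12, x, 3, a), (12, x, 3, q)}
Projecting to D, A, C (24 duplicate(s) eliminated): {(a, 12, 1), (a, 12, 22), (a, 12, 24), (a, 12, 25), (a, 12, 27), (a, 12, 3), (q, 12, 1), (q, 12, 22), (q, 12, 24), (q, 12, 25), (q, 12, 27), (q, 12, 3)}

{(a, 12, 1), (a, 12, 22), (a, 12, 24), (a, 12, 25), (a, 12, 27), (a, 12, 3), (q, 12, 1), (q, 12, 22), (q, 12, 24), (q, 12, 25), (q, 12, 27), (q, 12, 3)}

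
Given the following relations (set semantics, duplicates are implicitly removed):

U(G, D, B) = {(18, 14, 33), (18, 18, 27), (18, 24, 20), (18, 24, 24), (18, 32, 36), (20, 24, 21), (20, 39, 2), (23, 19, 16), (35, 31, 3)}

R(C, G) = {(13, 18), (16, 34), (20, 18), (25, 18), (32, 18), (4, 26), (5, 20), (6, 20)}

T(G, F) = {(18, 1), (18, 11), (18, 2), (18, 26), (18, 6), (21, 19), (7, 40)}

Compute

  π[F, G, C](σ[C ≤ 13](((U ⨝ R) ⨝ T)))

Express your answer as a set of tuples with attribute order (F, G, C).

U ⋈ R (natural join on G): {(18, 14, 33, 13), (18, 14, 33, 20), (18, 14, 33, 25), (18, 14, 33, 32), (18, 18, 27, 13), (18, 18, 27, 20), (18, 18, 27, 25), (18, 18, 27, 32), (18, 24, 20, 13), (18, 24, 20, 20), (18, 24, 20, 25), (18, 24, 20, 32), (18, 24, 24, 13), (18, 24, 24, 20), (18, 24, 24, 25), (18, 24, 24, 32), (18, 32, 36, 13), (18, 32, 36, 20), (18, 32, 36, 25), (18, 32, 36, 32), (20, 24, 21, 5), (20, 24, 21, 6), (20, 39, 2, 5), (20, 39, 2, 6)}
(U ⨝ R) ⋈ T (natural join on G): {(18, 14, 33, 13, 1), (18, 14, 33, 13, 11), (18, 14, 33, 13, 2), (18, 14, 33, 13, 26), (18, 14, 33, 13, 6), (18, 14, 33, 20, 1), (18, 14, 33, 20, 11), (18, 14, 33, 20, 2), (18, 14, 33, 20, 26), (18, 14, 33, 20, 6), (18, 14, 33, 25, 1), (18, 14, 33, 25, 11), (18, 14, 33, 25, 2), (18, 14, 33, 25, 26), (18, 14, 33, 25, 6), (18, 14, 33, 32, 1), (18, 14, 33, 32, 11), (18, 14, 33, 32, 2), (18, 14, 33, 32, 26), (18, 14, 33, 32, 6), (18, 18, 27, 13, 1), (18, 18, 27, 13, 11), (18, 18, 27, 13, 2), (18, 18, 27, 13, 26), (18, 18, 27, 13, 6), (18, 18, 27, 20, 1), (18, 18, 27, 20, 11), (18, 18, 27, 20, 2), (18, 18, 27, 20, 26), (18, 18, 27, 20, 6), (18, 18, 27, 25, 1), (18, 18, 27, 25, 11), (18, 18, 27, 25, 2), (18, 18, 27, 25, 26), (18, 18, 27, 25, 6), (18, 18, 27, 32, 1), (18, 18, 27, 32, 11), (18, 18, 27, 32, 2), (18, 18, 27, 32, 26), (18, 18, 27, 32, 6), (18, 24, 20, 13, 1), (18, 24, 20, 13, 11), (18, 24, 20, 13, 2), (18, 24, 20, 13, 26), (18, 24, 20, 13, 6), (18, 24, 20, 20, 1), (18, 24, 20, 20, 11), (18, 24, 20, 20, 2), (18, 24, 20, 20, 26), (18, 24, 20, 20, 6), (18, 24, 20, 25, 1), (18, 24, 20, 25, 11), (18, 24, 20, 25, 2), (18, 24, 20, 25, 26), (18, 24, 20, 25, 6), (18, 24, 20, 32, 1), (18, 24, 20, 32, 11), (18, 24, 20, 32, 2), (18, 24, 20, 32, 26), (18, 24, 20, 32, 6), (18, 24, 24, 13, 1), (18, 24, 24, 13, 11), (18, 24, 24, 13, 2), (18, 24, 24, 13, 26), (18, 24, 24, 13, 6), (18, 24, 24, 20, 1), (18, 24, 24, 20, 11), (18, 24, 24, 20, 2), (18, 24, 24, 20, 26), (18, 24, 24, 20, 6), (18, 24, 24, 25, 1), (18, 24, 24, 25, 11), (18, 24, 24, 25, 2), (18, 24, 24, 25, 26), (18, 24, 24, 25, 6), (18, 24, 24, 32, 1), (18, 24, 24, 32, 11), (18, 24, 24, 32, 2), (18, 24, 24, 32, 26), (18, 24, 24, 32, 6), (18, 32, 36, 13, 1), (18, 32, 36, 13, 11), (18, 32, 36, 13, 2), (18, 32, 36, 13, 26), (18, 32, 36, 13, 6), (18, 32, 36, 20, 1), (18, 32, 36, 20, 11), (18, 32, 36, 20, 2), (18, 32, 36, 20, 26), (18, 32, 36, 20, 6), (18, 32, 36, 25, 1), (18, 32, 36, 25, 11), (18, 32, 36, 25, 2), (18, 32, 36, 25, 26), (18, 32, 36, 25, 6), (18, 32, 36, 32, 1), (18, 32, 36, 32, 11), (18, 32, 36, 32, 2), (18, 32, 36, 32, 26), (18, 32, 36, 32, 6)}
Selection C ≤ 13: {(18, 14, 33, 13, 1), (18, 14, 33, 13, 11), (18, 14, 33, 13, 2), (18, 14, 33, 13, 26), (18, 14, 33, 13, 6), (18, 18, 27, 13, 1), (18, 18, 27, 13, 11), (18, 18, 27, 13, 2), (18, 18, 27, 13, 26), (18, 18, 27, 13, 6), (18, 24, 20, 13, 1), (18, 24, 20, 13, 11), (18, 24, 20, 13, 2), (18, 24, 20, 13, 26), (18, 24, 20, 13, 6), (18, 24, 24, 13, 1), (18, 24, 24, 13, 11), (18, 24, 24, 13, 2), (18, 24, 24, 13, 26), (18, 24, 24, 13, 6), (18, 32, 36, 13, 1), (18, 32, 36, 13, 11), (18, 32, 36, 13, 2), (18, 32, 36, 13, 26), (18, 32, 36, 13, 6)}
Keep only column(s) F, G, C (20 duplicate(s) eliminated): {(1, 18, 13), (11, 18, 13), (2, 18, 13), (26, 18, 13), (6, 18, 13)}

{(1, 18, 13), (11, 18, 13), (2, 18, 13), (26, 18, 13), (6, 18, 13)}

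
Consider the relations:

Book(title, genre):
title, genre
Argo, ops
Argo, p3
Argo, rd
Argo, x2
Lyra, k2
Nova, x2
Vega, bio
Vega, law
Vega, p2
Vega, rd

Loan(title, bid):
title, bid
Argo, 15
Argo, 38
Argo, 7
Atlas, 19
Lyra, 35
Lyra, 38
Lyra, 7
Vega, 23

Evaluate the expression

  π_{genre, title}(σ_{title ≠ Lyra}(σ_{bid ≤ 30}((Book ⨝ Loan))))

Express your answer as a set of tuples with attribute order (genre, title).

Joining Book and Loan on title yields {(Argo, ops, 15), (Argo, ops, 38), (Argo, ops, 7), (Argo, p3, 15), (Argo, p3, 38), (Argo, p3, 7), (Argo, rd, 15), (Argo, rd, 38), (Argo, rd, 7), (Argo, x2, 15), (Argo, x2, 38), (Argo, x2, 7), (Lyra, k2, 35), (Lyra, k2, 38), (Lyra, k2, 7), (Vega, bio, 23), (Vega, law, 23), (Vega, p2, 23), (Vega, rd, 23)}.
Filtering on bid ≤ 30 leaves {(Argo, ops, 15), (Argo, ops, 7), (Argo, p3, 15), (Argo, p3, 7), (Argo, rd, 15), (Argo, rd, 7), (Argo, x2, 15), (Argo, x2, 7), (Lyra, k2, 7), (Vega, bio, 23), (Vega, law, 23), (Vega, p2, 23), (Vega, rd, 23)}.
Filtering on title ≠ Lyra leaves {(Argo, ops, 15), (Argo, ops, 7), (Argo, p3, 15), (Argo, p3, 7), (Argo, rd, 15), (Argo, rd, 7), (Argo, x2, 15), (Argo, x2, 7), (Vega, bio, 23), (Vega, law, 23), (Vega, p2, 23), (Vega, rd, 23)}.
π[genre, title]: project onto (genre, title) (4 duplicate(s) eliminated) → {(bio, Vega), (law, Vega), (ops, Argo), (p2, Vega), (p3, Argo), (rd, Argo), (rd, Vega), (x2, Argo)}

{(bio, Vega), (law, Vega), (ops, Argo), (p2, Vega), (p3, Argo), (rd, Argo), (rd, Vega), (x2, Argo)}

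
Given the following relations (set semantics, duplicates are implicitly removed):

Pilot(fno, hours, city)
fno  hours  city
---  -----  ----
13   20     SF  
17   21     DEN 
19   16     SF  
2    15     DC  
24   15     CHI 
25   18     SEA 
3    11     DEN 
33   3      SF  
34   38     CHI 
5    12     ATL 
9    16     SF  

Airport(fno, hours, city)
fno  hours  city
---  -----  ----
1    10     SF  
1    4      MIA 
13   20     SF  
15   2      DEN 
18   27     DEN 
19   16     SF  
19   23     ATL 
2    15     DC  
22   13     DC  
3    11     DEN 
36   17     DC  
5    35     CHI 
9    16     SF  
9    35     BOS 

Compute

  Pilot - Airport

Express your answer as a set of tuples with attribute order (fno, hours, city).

{(17, 21, DEN), (24, 15, CHI), (25, 18, SEA), (33, 3, SF), (34, 38, CHI), (5, 12, ATL)}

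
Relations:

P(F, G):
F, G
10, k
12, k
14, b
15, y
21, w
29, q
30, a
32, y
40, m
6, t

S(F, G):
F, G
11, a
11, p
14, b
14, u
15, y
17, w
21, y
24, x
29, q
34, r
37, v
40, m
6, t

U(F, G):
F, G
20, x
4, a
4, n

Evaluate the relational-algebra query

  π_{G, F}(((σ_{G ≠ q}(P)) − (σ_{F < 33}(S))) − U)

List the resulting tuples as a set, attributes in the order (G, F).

{(a, 30), (k, 10), (k, 12), (m, 40), (w, 21), (y, 32)}

σ[G ≠ q]: keep tuples satisfying G ≠ q → {(10, k), (12, k), (14, b), (15, y), (21, w), (30, a), (32, y), (40, m), (6, t)}
σ[F < 33]: keep tuples satisfying F < 33 → {(11, a), (11, p), (14, b), (14, u), (15, y), (17, w), (21, y), (24, x), (29, q), (6, t)}
Taking the difference: {(10, k), (12, k), (21, w), (30, a), (32, y), (40, m)}
Taking the difference: {(10, k), (12, k), (21, w), (30, a), (32, y), (40, m)}
Keep only column(s) G, F: {(a, 30), (k, 10), (k, 12), (m, 40), (w, 21), (y, 32)}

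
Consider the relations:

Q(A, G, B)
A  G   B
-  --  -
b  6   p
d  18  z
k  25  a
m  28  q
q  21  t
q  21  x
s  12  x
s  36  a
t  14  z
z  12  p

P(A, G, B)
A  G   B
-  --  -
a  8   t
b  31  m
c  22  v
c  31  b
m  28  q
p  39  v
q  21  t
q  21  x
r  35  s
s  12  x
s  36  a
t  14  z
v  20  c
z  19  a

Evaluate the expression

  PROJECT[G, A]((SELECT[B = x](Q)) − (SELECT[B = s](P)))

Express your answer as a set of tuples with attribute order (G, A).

{(12, s), (21, q)}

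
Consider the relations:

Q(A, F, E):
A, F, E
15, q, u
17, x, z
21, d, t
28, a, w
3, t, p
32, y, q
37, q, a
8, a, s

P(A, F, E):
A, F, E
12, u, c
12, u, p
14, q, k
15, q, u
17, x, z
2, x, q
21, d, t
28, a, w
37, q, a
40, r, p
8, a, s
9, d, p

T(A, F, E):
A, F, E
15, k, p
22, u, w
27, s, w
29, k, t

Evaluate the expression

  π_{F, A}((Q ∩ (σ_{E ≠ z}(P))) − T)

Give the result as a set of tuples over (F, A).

Apply σ_{E ≠ z}; surviving tuples: {(12, u, c), (12, u, p), (14, q, k), (15, q, u), (2, x, q), (21, d, t), (28, a, w), (37, q, a), (40, r, p), (8, a, s), (9, d, p)}
Intersection: {(15, q, u), (17, x, z), (21, d, t), (28, a, w), (3, t, p), (32, y, q), (37, q, a), (8, a, s)} with {(12, u, c), (12, u, p), (14, q, k), (15, q, u), (2, x, q), (21, d, t), (28, a, w), (37, q, a), (40, r, p), (8, a, s), (9, d, p)} → {(15, q, u), (21, d, t), (28, a, w), (37, q, a), (8, a, s)}
Difference: {(15, q, u), (21, d, t), (28, a, w), (37, q, a), (8, a, s)} with {(15, k, p), (22, u, w), (27, s, w), (29, k, t)} → {(15, q, u), (21, d, t), (28, a, w), (37, q, a), (8, a, s)}
Projecting to F, A: {(a, 28), (a, 8), (d, 21), (q, 15), (q, 37)}

{(a, 28), (a, 8), (d, 21), (q, 15), (q, 37)}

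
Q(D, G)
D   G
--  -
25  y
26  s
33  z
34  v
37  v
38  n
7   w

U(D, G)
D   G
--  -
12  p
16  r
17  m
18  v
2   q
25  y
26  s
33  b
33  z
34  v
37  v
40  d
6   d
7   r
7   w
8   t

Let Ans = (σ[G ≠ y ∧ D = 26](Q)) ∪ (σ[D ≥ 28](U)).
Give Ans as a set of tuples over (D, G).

{(26, s), (33, b), (33, z), (34, v), (37, v), (40, d)}

Filtering on G ≠ y ∧ D = 26 leaves {(26, s)}.
Filtering on D ≥ 28 leaves {(33, b), (33, z), (34, v), (37, v), (40, d)}.
Taking the union: {(26, s), (33, b), (33, z), (34, v), (37, v), (40, d)}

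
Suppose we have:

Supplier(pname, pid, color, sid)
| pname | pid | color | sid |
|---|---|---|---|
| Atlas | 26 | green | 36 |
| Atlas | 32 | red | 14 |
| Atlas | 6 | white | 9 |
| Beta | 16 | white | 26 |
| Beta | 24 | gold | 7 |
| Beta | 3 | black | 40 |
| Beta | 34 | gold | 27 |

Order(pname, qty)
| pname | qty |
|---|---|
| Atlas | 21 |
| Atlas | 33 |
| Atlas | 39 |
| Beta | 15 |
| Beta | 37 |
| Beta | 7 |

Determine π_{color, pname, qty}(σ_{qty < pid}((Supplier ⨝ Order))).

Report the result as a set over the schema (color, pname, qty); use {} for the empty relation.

{(gold, Beta, 15), (gold, Beta, 7), (green, Atlas, 21), (red, Atlas, 21), (white, Beta, 15), (white, Beta, 7)}

Natural join on pname: {(Atlas, 26, green, 36, 21), (Atlas, 26, green, 36, 33), (Atlas, 26, green, 36, 39), (Atlas, 32, red, 14, 21), (Atlas, 32, red, 14, 33), (Atlas, 32, red, 14, 39), (Atlas, 6, white, 9, 21), (Atlas, 6, white, 9, 33), (Atlas, 6, white, 9, 39), (Beta, 16, white, 26, 15), (Beta, 16, white, 26, 37), (Beta, 16, white, 26, 7), (Beta, 24, gold, 7, 15), (Beta, 24, gold, 7, 37), (Beta, 24, gold, 7, 7), (Beta, 3, black, 40, 15), (Beta, 3, black, 40, 37), (Beta, 3, black, 40, 7), (Beta, 34, gold, 27, 15), (Beta, 34, gold, 27, 37), (Beta, 34, gold, 27, 7)}
σ[qty < pid]: keep tuples satisfying qty < pid → {(Atlas, 26, green, 36, 21), (Atlas, 32, red, 14, 21), (Beta, 16, white, 26, 15), (Beta, 16, white, 26, 7), (Beta, 24, gold, 7, 15), (Beta, 24, gold, 7, 7), (Beta, 34, gold, 27, 15), (Beta, 34, gold, 27, 7)}
Projecting to color, pname, qty (2 duplicate(s) eliminated): {(gold, Beta, 15), (gold, Beta, 7), (green, Atlas, 21), (red, Atlas, 21), (white, Beta, 15), (white, Beta, 7)}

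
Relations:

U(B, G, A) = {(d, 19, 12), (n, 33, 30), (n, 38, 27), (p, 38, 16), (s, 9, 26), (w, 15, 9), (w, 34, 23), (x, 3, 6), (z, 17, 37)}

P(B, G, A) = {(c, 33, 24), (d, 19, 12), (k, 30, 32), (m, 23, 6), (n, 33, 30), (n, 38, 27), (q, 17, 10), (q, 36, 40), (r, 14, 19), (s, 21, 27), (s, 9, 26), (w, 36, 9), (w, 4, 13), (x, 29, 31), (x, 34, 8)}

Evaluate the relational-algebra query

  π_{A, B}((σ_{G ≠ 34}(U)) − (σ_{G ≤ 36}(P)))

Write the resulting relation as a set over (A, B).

{(16, p), (27, n), (37, z), (6, x), (9, w)}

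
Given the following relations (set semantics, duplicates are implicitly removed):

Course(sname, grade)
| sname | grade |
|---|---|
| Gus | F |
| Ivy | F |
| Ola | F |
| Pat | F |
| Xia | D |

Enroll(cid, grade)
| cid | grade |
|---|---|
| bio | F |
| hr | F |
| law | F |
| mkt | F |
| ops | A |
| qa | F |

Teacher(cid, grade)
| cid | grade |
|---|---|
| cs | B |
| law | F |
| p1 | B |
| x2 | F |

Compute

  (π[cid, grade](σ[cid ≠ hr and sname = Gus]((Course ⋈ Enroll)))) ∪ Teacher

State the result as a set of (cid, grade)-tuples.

{(bio, F), (cs, B), (law, F), (mkt, F), (p1, B), (qa, F), (x2, F)}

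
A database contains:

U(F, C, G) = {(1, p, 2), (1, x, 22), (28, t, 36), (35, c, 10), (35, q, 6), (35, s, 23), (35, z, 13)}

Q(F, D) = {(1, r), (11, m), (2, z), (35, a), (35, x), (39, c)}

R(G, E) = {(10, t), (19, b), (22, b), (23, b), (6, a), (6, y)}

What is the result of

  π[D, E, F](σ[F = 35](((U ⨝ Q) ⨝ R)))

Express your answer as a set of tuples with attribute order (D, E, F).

{(a, a, 35), (a, b, 35), (a, t, 35), (a, y, 35), (x, a, 35), (x, b, 35), (x, t, 35), (x, y, 35)}

Joining U and Q on F yields {(1, p, 2, r), (1, x, 22, r), (35, c, 10, a), (35, c, 10, x), (35, q, 6, a), (35, q, 6, x), (35, s, 23, a), (35, s, 23, x), (35, z, 13, a), (35, z, 13, x)}.
Joining (U ⨝ Q) and R on G yields {(1, x, 22, r, b), (35, c, 10, a, t), (35, c, 10, x, t), (35, q, 6, a, a), (35, q, 6, a, y), (35, q, 6, x, a), (35, q, 6, x, y), (35, s, 23, a, b), (35, s, 23, x, b)}.
Filtering on F = 35 leaves {(35, c, 10, a, t), (35, c, 10, x, t), (35, q, 6, a, a), (35, q, 6, a, y), (35, q, 6, x, a), (35, q, 6, x, y), (35, s, 23, a, b), (35, s, 23, x, b)}.
Projecting to D, E, F: {(a, a, 35), (a, b, 35), (a, t, 35), (a, y, 35), (x, a, 35), (x, b, 35), (x, t, 35), (x, y, 35)}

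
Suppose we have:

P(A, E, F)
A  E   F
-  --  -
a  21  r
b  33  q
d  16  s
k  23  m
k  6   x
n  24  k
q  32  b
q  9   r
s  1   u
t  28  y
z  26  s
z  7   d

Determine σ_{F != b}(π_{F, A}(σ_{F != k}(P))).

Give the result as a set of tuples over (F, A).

{(d, z), (m, k), (q, b), (r, a), (r, q), (s, d), (s, z), (u, s), (x, k), (y, t)}

Apply σ_{F != k}; surviving tuples: {(a, 21, r), (b, 33, q), (d, 16, s), (k, 23, m), (k, 6, x), (q, 32, b), (q, 9, r), (s, 1, u), (t, 28, y), (z, 26, s), (z, 7, d)}
π[F, A]: project onto (F, A) → {(b, q), (d, z), (m, k), (q, b), (r, a), (r, q), (s, d), (s, z), (u, s), (x, k), (y, t)}
Apply σ_{F != b}; surviving tuples: {(d, z), (m, k), (q, b), (r, a), (r, q), (s, d), (s, z), (u, s), (x, k), (y, t)}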